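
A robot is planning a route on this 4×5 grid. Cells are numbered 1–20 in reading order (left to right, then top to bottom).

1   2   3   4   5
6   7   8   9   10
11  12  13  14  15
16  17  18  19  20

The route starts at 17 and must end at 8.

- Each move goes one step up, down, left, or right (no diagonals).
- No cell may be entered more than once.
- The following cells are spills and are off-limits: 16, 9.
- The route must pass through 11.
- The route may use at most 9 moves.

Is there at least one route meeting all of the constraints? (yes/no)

One route that works: 17 → 12 → 11 → 6 → 7 → 8.

yes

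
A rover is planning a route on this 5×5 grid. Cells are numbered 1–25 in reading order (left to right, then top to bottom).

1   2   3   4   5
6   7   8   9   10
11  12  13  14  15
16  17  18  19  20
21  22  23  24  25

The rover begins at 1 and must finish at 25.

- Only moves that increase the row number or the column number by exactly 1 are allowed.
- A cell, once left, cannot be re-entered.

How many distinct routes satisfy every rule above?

70

A right/down-only route from 1 to 25 makes exactly 4 down-moves and 4 right-moves in some order.
With no other constraints that would be C(8,4) = 70 routes.
That gives 70 routes.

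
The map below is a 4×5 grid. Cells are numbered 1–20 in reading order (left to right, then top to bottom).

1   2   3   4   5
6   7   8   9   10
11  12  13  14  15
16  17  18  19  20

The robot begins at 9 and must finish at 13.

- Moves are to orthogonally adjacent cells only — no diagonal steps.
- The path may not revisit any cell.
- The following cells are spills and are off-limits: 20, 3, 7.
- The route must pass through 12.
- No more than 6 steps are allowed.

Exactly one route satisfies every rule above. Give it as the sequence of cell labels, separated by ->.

Any route must reach 12 and still end at 13 within 6 moves, so the order of the required stops is forced.
Route from 9: down 2 to 19, left 2 to 17, up 1 to 12, right 1 to 13 — 6 moves in all.
Check: all required cells visited; 6 ≤ 6 moves.

9 -> 14 -> 19 -> 18 -> 17 -> 12 -> 13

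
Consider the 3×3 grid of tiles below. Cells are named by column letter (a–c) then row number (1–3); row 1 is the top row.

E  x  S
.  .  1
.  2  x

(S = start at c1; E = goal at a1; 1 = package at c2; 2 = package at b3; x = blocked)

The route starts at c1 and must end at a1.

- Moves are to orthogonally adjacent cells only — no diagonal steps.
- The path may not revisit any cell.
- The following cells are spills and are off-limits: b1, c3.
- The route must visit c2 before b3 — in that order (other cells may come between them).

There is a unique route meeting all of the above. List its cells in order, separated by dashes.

The waypoints must appear in the order c2, b3, with no cell reused.
Route from c1: down 1 to c2, left 1 to b2, down 1 to b3, left 1 to a3, up 2 to a1 — 6 moves in all.
Check: order respected (1 at step 1, 2 at step 3).

c1 - c2 - b2 - b3 - a3 - a2 - a1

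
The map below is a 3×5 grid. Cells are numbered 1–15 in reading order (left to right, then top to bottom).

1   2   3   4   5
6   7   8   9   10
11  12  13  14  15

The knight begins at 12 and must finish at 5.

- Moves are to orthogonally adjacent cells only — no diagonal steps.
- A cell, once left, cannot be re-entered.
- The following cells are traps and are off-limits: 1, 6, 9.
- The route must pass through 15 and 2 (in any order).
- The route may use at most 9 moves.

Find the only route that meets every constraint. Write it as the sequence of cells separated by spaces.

Any route must reach 15 and 2 and still end at 5 within 9 moves, so the order of the required stops is forced.
Route from 12: up 2 to 2, right 1 to 3, down 2 to 13, right 2 to 15, up 2 to 5 — 9 moves in all.
Check: all required cells visited; 9 ≤ 9 moves.

12 7 2 3 8 13 14 15 10 5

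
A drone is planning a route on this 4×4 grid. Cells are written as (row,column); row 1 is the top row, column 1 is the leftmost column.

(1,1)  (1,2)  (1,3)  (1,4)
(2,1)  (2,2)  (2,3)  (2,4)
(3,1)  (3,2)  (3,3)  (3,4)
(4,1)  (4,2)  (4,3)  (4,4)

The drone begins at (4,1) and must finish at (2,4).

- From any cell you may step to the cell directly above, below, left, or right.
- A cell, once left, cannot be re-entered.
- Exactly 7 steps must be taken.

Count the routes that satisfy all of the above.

28

Need simple routes of exactly 7 moves from (4,1) to (2,4) (Manhattan distance 5, so 1 moves are spent on a detour and 1 undoing it).
Branch systematically from the start, pruning whenever the remaining move budget drops below the Manhattan distance to (2,4) or differs from it in parity. Grouping the completions by first move — via (3,1): 18; via (4,2): 10 — and summing: 18 + 10 = 28.
That gives 28 routes.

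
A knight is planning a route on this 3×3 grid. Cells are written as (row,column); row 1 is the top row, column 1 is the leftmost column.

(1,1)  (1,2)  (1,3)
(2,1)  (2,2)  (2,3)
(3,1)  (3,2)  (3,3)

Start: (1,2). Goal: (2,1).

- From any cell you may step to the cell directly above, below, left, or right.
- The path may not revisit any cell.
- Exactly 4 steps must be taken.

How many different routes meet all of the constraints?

Need simple routes of exactly 4 moves from (1,2) to (2,1) (Manhattan distance 2, so 1 moves are spent on a detour and 1 undoing it).
Enumerating: (1,2) (2,2) (3,2) (3,1) (2,1) | (1,2) (1,3) (2,3) (2,2) (2,1).
That gives 2 routes.

2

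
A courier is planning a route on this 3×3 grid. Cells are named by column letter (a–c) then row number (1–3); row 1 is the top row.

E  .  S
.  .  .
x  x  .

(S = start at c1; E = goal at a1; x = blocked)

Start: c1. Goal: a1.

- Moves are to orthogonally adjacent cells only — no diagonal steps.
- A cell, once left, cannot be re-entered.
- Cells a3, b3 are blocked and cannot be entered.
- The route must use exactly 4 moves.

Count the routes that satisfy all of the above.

3

Need simple routes of exactly 4 moves from c1 to a1 (Manhattan distance 2, so 1 moves are spent on a detour and 1 undoing it).
Enumerating: c1 c2 b2 b1 a1 | c1 c2 b2 a2 a1 | c1 b1 b2 a2 a1.
That gives 3 routes.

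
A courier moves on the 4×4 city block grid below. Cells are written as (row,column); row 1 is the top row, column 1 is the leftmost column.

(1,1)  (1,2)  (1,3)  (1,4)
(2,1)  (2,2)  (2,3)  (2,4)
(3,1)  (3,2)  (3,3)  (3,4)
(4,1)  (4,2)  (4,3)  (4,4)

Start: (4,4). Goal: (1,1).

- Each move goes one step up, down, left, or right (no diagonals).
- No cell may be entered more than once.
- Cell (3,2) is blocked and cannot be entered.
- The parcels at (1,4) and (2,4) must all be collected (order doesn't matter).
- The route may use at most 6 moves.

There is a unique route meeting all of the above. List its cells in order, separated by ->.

The budget equals the shortest possible length, so every move has to be on a shortest route through the required cells.
Route from (4,4): up 3 to (1,4), left 3 to (1,1) — 6 moves in all.
Check: all required cells visited; 6 ≤ 6 moves.

(4,4) -> (3,4) -> (2,4) -> (1,4) -> (1,3) -> (1,2) -> (1,1)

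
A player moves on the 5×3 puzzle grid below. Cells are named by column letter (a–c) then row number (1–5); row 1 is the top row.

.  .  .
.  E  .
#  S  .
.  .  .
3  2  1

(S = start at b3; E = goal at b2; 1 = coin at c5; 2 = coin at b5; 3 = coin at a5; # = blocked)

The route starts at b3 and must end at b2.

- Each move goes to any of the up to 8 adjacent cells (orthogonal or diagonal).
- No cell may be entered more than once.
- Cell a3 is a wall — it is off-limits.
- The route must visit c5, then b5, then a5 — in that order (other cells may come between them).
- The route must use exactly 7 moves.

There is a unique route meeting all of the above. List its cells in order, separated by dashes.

b3 - c4 - c5 - b5 - a5 - b4 - c3 - b2

The waypoints must appear in the order c5, b5, a5, with no cell reused.
Route from b3: down-right to c4, down to c5, 2× left (reaching a5), 2× up-right (reaching c3), up-left to b2 — 7 moves in all.
Check: order respected (1 at step 2, 2 at step 3, 3 at step 4); 7 moves as required.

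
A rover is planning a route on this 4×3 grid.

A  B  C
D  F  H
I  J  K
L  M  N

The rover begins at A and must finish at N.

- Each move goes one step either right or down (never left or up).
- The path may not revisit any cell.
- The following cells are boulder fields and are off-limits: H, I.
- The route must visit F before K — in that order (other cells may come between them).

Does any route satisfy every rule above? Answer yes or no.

yes

One route that works: A → D → F → J → K → N.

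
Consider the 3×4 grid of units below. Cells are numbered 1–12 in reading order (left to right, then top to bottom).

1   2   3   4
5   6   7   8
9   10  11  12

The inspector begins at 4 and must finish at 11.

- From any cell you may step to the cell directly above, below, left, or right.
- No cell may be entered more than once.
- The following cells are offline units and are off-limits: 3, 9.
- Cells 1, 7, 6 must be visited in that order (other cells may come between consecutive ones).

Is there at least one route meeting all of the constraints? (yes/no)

Even ignoring the required order, no revisit-free route from 4 to 11 manages to pass through all of 1, 7, and 6: branching out from 4, every path either misses one of them or, having collected them, can no longer reach 11 without re-entering a cell.

no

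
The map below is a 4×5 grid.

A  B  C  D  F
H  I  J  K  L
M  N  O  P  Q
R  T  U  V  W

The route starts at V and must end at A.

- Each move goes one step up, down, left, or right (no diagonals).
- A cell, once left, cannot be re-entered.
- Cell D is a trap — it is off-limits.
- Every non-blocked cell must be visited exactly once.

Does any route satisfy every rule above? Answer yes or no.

Cell F has only one open neighbour but is neither the start nor the goal, so a Hamiltonian route would have to both enter and leave it through the same neighbour — impossible without revisiting.

no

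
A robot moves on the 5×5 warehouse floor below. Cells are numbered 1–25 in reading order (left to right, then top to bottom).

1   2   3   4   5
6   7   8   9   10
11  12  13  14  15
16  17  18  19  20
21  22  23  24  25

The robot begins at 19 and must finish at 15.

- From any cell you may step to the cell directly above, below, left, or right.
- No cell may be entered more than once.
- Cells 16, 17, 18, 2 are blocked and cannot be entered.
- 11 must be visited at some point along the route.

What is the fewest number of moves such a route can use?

10

Any route passes through 11 somewhere between 19 and 15. Summing Manhattan distances along the two legs (19 → 11 → 15) gives a lower bound of 4 + 4 = 8 moves.
The shortest route satisfying every rule uses 10 moves: 19 → 14 → 13 → 12 → 11 → 6 → 7 → 8 → 9 → 10 → 15.
The bound of 8 isn't tight here; checking systematically, no route of length 8 through 9 satisfies every constraint, so 10 is the minimum.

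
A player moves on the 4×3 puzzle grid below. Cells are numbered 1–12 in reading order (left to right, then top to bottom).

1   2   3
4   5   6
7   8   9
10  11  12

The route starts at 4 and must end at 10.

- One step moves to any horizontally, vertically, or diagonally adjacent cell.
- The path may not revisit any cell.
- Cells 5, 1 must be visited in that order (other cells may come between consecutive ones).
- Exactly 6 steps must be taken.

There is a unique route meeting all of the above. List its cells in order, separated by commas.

4, 5, 1, 2, 6, 8, 10

The waypoints must appear in the order 5, 1, with no cell reused.
Route from 4: right 1 to 5, up-left 1 to 1, right 1 to 2, down-right 1 to 6, down-left 2 to 10 — 6 moves in all.
Check: order respected (5 at step 1, 1 at step 2); 6 moves as required.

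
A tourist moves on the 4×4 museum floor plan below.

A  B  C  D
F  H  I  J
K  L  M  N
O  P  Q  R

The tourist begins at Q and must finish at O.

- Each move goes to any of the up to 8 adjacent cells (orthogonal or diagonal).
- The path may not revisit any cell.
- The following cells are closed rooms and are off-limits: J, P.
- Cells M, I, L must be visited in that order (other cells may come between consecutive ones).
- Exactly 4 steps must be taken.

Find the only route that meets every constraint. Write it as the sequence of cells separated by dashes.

Q - M - I - L - O

The waypoints must appear in the order M, I, L, with no cell reused.
Route from Q: up 2 to I, down-left 2 to O — 4 moves in all.
Check: order respected (M at step 1, I at step 2, L at step 3); 4 moves as required.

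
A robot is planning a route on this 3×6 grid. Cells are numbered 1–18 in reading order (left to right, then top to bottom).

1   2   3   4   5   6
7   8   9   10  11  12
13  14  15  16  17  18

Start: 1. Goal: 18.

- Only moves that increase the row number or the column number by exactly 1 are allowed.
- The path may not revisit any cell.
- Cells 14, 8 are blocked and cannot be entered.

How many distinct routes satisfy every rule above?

10

A right/down-only route from 1 to 18 makes exactly 2 down-moves and 5 right-moves in some order.
With no other constraints that would be C(7,2) = 21 routes.
Subtract routes through each blocked cell (inclusion–exclusion for overlaps): − through 8: 10 − through 14: 3 + through 8&14: 2 → 10.
That gives 10 routes.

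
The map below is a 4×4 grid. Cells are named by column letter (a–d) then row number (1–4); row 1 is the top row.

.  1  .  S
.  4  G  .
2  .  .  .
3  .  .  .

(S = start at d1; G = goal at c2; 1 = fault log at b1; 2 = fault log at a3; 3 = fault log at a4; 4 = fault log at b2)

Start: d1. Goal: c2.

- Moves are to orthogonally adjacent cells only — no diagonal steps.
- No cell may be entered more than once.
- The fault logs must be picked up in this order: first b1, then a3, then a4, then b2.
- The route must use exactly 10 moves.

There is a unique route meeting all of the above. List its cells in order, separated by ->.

d1 -> c1 -> b1 -> a1 -> a2 -> a3 -> a4 -> b4 -> b3 -> b2 -> c2

The waypoints must appear in the order b1, a3, a4, b2, with no cell reused.
Route from d1: 3× left (reaching a1), 3× down (reaching a4), right to b4, 2× up (reaching b2), right to c2 — 10 moves in all.
Check: order respected (1 at step 2, 2 at step 5, 3 at step 6, 4 at step 9); 10 moves as required.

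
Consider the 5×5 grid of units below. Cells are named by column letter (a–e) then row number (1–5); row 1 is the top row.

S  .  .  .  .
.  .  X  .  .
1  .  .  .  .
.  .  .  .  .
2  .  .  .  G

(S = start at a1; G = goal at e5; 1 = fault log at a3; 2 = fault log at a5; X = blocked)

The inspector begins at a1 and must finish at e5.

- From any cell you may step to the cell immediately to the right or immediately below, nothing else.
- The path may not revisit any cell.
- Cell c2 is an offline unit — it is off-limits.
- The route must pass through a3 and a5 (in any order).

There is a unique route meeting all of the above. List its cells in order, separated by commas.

a1, a2, a3, a4, a5, b5, c5, d5, e5

Moves only go right or down, so the column and row indices never decrease.
Route from a1: down 4 to a5, right 4 to e5 — 8 moves in all.
Check: all required cells visited.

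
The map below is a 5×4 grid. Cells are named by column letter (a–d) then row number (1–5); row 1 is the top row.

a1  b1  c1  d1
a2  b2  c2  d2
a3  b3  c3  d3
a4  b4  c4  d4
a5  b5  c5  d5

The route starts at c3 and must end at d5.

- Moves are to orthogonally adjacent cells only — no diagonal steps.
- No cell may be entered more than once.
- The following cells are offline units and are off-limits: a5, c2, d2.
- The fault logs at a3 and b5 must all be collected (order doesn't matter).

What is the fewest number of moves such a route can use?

7

Any route passes through a3 and b5 in some order between c3 and d5. Summing Manhattan distances along each leg and taking the cheapest ordering (c3 → a3 → b5 → d5) gives a lower bound of 2 + 3 + 2 = 7 moves.
A route of 7 moves achieves this: c3 → b3 → a3 → a4 → b4 → b5 → c5 → d5.
Since 7 matches the lower bound, it is optimal.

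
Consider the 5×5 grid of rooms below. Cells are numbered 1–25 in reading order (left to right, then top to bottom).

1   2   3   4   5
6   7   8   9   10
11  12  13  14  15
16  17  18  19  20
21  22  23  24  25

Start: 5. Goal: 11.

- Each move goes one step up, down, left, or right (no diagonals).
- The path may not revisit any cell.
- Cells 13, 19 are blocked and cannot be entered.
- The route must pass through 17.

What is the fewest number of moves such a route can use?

Any route passes through 17 somewhere between 5 and 11. Summing Manhattan distances along the two legs (5 → 17 → 11) gives a lower bound of 6 + 2 = 8 moves.
A route of 8 moves achieves this: 5 → 10 → 9 → 8 → 7 → 12 → 17 → 16 → 11.
Since 8 matches the lower bound, it is optimal.

8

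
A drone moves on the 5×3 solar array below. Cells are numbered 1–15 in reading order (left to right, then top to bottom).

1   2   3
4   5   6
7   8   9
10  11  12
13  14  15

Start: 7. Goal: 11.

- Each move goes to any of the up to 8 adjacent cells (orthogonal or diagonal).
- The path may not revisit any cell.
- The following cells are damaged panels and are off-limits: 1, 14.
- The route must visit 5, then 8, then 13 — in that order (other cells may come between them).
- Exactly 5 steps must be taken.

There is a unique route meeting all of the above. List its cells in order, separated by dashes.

The waypoints must appear in the order 5, 8, 13, with no cell reused.
Route from 7: up-right to 5, down to 8, down-left to 10, down to 13, up-right to 11 — 5 moves in all.
Check: order respected (5 at step 1, 8 at step 2, 13 at step 4); 5 moves as required.

7 - 5 - 8 - 10 - 13 - 11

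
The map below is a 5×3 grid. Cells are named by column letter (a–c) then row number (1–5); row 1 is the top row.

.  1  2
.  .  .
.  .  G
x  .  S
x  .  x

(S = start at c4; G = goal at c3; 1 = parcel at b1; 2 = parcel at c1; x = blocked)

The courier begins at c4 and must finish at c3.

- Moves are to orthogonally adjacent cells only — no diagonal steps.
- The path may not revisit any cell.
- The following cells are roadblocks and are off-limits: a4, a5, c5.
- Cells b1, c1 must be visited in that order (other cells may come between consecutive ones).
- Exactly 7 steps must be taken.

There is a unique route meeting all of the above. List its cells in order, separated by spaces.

The waypoints must appear in the order b1, c1, with no cell reused.
Route from c4: left to b4, 3× up (reaching b1), right to c1, 2× down (reaching c3) — 7 moves in all.
Check: order respected (1 at step 4, 2 at step 5); 7 moves as required.

c4 b4 b3 b2 b1 c1 c2 c3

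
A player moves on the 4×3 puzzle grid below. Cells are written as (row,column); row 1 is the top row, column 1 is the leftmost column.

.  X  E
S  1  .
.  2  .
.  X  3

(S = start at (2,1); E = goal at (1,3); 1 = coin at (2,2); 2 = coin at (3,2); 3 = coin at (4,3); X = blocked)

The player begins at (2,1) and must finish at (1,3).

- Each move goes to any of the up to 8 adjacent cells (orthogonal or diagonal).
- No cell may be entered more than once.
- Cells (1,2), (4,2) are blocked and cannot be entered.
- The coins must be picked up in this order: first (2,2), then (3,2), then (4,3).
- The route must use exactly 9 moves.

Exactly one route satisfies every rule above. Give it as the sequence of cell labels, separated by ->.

The waypoints must appear in the order (2,2), (3,2), (4,3), with no cell reused.
Route from (2,1): up 1 to (1,1), down-right 1 to (2,2), down-left 1 to (3,1), down 1 to (4,1), up-right 1 to (3,2), down-right 1 to (4,3), up 3 to (1,3) — 9 moves in all.
Check: order respected (1 at step 2, 2 at step 5, 3 at step 6); 9 moves as required.

(2,1) -> (1,1) -> (2,2) -> (3,1) -> (4,1) -> (3,2) -> (4,3) -> (3,3) -> (2,3) -> (1,3)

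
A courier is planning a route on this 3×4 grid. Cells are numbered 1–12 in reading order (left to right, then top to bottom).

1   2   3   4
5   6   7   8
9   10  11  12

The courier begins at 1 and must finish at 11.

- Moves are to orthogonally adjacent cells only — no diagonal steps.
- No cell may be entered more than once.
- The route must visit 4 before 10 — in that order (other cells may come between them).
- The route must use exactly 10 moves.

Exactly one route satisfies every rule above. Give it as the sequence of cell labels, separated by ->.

1 -> 2 -> 3 -> 4 -> 8 -> 7 -> 6 -> 5 -> 9 -> 10 -> 11

The waypoints must appear in the order 4, 10, with no cell reused.
Route from 1: 3× right (reaching 4), down to 8, 3× left (reaching 5), down to 9, 2× right (reaching 11) — 10 moves in all.
Check: order respected (4 at step 3, 10 at step 9); 10 moves as required.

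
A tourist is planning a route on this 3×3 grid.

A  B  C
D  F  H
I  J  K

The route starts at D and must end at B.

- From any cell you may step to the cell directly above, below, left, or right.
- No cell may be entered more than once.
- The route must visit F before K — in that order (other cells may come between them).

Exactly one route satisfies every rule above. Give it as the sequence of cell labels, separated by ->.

D -> F -> J -> K -> H -> C -> B

The waypoints must appear in the order F, K, with no cell reused.
Route from D: right to F, down to J, right to K, 2× up (reaching C), left to B — 6 moves in all.
Check: order respected (F at step 1, K at step 3).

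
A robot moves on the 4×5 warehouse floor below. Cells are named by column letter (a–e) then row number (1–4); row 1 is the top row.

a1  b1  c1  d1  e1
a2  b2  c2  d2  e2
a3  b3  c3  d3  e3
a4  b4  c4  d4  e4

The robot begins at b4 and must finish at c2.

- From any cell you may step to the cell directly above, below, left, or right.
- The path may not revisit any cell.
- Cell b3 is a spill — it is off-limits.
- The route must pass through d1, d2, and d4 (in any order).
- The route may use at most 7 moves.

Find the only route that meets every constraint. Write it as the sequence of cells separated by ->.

Any route must reach d1, d2, and d4 and still end at c2 within 7 moves, so the order of the required stops is forced.
Route from b4: right 2 to d4, up 3 to d1, left 1 to c1, down 1 to c2 — 7 moves in all.
Check: all required cells visited; 7 ≤ 7 moves.

b4 -> c4 -> d4 -> d3 -> d2 -> d1 -> c1 -> c2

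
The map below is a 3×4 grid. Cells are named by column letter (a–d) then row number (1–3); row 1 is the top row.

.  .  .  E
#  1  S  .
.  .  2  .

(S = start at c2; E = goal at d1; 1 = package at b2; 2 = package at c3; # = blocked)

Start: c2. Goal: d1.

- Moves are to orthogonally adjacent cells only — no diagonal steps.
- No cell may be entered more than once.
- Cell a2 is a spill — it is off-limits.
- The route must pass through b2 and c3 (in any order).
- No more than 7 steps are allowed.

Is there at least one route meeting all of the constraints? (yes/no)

yes

One route that works: c2 → c3 → b3 → b2 → b1 → c1 → d1.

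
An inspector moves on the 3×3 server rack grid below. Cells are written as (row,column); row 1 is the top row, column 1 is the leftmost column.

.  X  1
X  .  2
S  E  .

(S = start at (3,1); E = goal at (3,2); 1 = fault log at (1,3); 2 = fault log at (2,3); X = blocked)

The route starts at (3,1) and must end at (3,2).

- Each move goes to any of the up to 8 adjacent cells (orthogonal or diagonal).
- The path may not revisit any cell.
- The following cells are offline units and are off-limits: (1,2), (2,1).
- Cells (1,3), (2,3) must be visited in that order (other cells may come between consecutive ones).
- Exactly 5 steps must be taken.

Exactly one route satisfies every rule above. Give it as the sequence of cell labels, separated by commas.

(3,1), (2,2), (1,3), (2,3), (3,3), (3,2)

The waypoints must appear in the order (1,3), (2,3), with no cell reused.
Route from (3,1): 2× up-right (reaching (1,3)), 2× down (reaching (3,3)), left to (3,2) — 5 moves in all.
Check: order respected (1 at step 2, 2 at step 3); 5 moves as required.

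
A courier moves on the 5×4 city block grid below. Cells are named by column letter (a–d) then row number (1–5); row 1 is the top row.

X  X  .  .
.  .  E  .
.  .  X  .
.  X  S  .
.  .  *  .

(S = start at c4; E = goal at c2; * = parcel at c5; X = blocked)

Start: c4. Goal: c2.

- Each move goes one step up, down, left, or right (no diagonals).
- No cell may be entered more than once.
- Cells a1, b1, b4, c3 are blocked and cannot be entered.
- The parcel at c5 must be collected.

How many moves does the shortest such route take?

Any route passes through c5 somewhere between c4 and c2. Summing Manhattan distances along the two legs (c4 → c5 → c2) gives a lower bound of 1 + 3 = 4 moves.
That bound ignores the blocked cells. Measuring each leg by the fewest moves that actually steer around them (c4→c5: 1; c5→c2: 5) raises the lower bound to 6.
A route of 6 moves exists: c4 → c5 → d5 → d4 → d3 → d2 → c2.
Since 6 matches that lower bound, it is optimal.

6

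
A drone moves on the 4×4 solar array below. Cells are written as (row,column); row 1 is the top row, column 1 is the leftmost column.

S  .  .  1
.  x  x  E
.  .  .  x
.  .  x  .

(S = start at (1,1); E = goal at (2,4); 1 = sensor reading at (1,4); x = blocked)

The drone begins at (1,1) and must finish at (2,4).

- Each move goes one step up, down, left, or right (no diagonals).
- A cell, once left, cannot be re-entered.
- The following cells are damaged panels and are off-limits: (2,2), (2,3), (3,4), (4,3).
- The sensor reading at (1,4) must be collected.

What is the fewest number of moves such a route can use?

Any route passes through (1,4) somewhere between (1,1) and (2,4). Summing Manhattan distances along the two legs ((1,1) → (1,4) → (2,4)) gives a lower bound of 3 + 1 = 4 moves.
A route of 4 moves achieves this: (1,1) → (1,2) → (1,3) → (1,4) → (2,4).
Since 4 matches the lower bound, it is optimal.

4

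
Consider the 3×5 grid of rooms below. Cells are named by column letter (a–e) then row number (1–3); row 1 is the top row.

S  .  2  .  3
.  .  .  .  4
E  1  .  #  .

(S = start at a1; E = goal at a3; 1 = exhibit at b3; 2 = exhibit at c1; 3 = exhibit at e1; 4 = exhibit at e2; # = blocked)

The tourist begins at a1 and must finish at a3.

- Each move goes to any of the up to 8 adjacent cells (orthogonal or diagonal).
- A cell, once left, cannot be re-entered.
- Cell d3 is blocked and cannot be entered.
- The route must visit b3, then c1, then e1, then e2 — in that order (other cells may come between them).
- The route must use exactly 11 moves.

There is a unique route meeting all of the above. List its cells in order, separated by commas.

a1, a2, b3, c2, c1, d1, e1, e2, d2, c3, b2, a3

The waypoints must appear in the order b3, c1, e1, e2, with no cell reused.
Route from a1: down 1 to a2, down-right 1 to b3, up-right 1 to c2, up 1 to c1, right 2 to e1, down 1 to e2, left 1 to d2, down-left 1 to c3, up-left 1 to b2, down-left 1 to a3 — 11 moves in all.
Check: order respected (1 at step 2, 2 at step 4, 3 at step 6, 4 at step 7); 11 moves as required.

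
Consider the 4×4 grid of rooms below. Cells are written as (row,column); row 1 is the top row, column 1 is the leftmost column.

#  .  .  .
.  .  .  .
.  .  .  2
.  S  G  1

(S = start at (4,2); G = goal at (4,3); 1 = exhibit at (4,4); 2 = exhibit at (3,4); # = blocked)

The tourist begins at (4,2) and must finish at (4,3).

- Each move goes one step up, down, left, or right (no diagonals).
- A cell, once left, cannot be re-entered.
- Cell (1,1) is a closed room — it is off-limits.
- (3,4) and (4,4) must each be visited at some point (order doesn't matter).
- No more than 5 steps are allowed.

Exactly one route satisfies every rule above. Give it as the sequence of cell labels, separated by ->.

The budget equals the shortest possible length, so every move has to be on a shortest route through the required cells.
Route from (4,2): up to (3,2), 2× right (reaching (3,4)), down to (4,4), left to (4,3) — 5 moves in all.
Check: all required cells visited; 5 ≤ 5 moves.

(4,2) -> (3,2) -> (3,3) -> (3,4) -> (4,4) -> (4,3)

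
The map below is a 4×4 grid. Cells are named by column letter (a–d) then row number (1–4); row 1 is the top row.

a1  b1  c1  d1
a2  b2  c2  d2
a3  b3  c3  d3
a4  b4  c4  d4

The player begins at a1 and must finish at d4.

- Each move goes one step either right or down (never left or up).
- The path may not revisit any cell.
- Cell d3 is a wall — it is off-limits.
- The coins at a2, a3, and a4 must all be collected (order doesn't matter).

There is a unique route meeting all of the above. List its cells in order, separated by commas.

Moves only go right or down, so the column and row indices never decrease.
Route from a1: 3× down (reaching a4), 3× right (reaching d4) — 6 moves in all.
Check: all required cells visited.

a1, a2, a3, a4, b4, c4, d4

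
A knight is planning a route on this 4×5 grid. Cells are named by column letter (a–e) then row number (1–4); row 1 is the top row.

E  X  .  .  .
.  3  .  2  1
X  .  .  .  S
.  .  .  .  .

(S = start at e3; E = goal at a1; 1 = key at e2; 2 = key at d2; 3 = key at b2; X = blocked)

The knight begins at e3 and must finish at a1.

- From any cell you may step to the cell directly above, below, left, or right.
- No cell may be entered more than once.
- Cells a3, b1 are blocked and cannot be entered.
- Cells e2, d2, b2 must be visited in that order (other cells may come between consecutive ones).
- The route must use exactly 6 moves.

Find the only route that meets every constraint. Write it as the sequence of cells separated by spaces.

The waypoints must appear in the order e2, d2, b2, with no cell reused.
Route from e3: up to e2, 4× left (reaching a2), up to a1 — 6 moves in all.
Check: order respected (1 at step 1, 2 at step 2, 3 at step 4); 6 moves as required.

e3 e2 d2 c2 b2 a2 a1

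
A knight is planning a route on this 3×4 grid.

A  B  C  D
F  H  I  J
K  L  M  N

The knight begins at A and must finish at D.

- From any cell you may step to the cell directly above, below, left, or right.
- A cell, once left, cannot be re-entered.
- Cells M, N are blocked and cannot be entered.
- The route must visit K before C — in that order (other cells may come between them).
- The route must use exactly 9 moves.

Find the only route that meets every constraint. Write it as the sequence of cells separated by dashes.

A - F - K - L - H - B - C - I - J - D

The waypoints must appear in the order K, C, with no cell reused.
Route from A: 2× down (reaching K), right to L, 2× up (reaching B), right to C, down to I, right to J, up to D — 9 moves in all.
Check: order respected (K at step 2, C at step 6); 9 moves as required.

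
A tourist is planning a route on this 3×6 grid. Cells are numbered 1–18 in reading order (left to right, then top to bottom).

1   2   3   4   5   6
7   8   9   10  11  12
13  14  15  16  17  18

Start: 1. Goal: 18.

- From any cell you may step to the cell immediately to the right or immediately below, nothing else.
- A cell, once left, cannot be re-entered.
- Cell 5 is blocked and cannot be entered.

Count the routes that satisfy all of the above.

A right/down-only route from 1 to 18 makes exactly 2 down-moves and 5 right-moves in some order.
With no other constraints that would be C(7,2) = 21 routes.
Subtract routes through each blocked cell (inclusion–exclusion for overlaps): − through 5: 3 → 18.
That gives 18 routes.

18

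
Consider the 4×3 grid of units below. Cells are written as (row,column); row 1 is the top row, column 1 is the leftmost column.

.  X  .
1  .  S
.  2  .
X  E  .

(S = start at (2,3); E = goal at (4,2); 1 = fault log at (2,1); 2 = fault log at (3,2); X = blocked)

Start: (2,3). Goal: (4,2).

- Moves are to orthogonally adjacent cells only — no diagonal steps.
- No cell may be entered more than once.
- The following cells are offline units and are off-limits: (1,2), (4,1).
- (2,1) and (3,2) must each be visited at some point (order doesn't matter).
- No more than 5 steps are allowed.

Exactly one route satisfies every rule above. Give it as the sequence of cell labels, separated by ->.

(2,3) -> (2,2) -> (2,1) -> (3,1) -> (3,2) -> (4,2)

Any route must reach (2,1) and (3,2) and still end at (4,2) within 5 moves, so the order of the required stops is forced.
Route from (2,3): left 2 to (2,1), down 1 to (3,1), right 1 to (3,2), down 1 to (4,2) — 5 moves in all.
Check: all required cells visited; 5 ≤ 5 moves.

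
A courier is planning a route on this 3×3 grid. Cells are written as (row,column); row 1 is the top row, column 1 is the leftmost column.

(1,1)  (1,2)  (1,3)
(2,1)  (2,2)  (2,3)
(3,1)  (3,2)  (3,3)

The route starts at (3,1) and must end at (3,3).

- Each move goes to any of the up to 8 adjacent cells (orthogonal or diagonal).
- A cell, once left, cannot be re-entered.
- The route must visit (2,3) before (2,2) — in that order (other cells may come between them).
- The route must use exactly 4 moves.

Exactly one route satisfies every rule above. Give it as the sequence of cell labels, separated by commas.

(3,1), (3,2), (2,3), (2,2), (3,3)

The waypoints must appear in the order (2,3), (2,2), with no cell reused.
Route from (3,1): right to (3,2), up-right to (2,3), left to (2,2), down-right to (3,3) — 4 moves in all.
Check: order respected ((2,3) at step 2, (2,2) at step 3); 4 moves as required.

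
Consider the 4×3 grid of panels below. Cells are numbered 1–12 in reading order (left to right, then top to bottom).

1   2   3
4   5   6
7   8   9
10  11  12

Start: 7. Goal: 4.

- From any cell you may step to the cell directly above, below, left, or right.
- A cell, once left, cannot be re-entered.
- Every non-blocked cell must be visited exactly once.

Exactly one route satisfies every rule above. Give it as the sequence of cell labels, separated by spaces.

7 10 11 12 9 8 5 6 3 2 1 4

Need to visit all 12 open cells exactly once, starting at 7 and ending at 4.
Cell 3 has only two open neighbours (6 and 2), so the path must pass straight through it: one of those is the cell it's entered from and the other is where it exits.
Route from 7: down to 10, 2× right (reaching 12), up to 9, left to 8, up to 5, right to 6, up to 3, 2× left (reaching 1), down to 4 — 11 moves in all.
Check: all 12 open cells covered.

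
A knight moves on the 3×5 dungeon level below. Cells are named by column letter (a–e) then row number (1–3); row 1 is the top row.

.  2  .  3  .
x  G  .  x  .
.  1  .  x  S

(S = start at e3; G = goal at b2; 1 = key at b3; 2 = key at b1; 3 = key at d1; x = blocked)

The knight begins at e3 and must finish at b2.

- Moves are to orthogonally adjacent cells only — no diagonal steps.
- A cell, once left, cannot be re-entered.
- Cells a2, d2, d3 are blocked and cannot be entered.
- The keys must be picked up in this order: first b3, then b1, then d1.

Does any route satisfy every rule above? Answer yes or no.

Even ignoring the required order, no revisit-free route from e3 to b2 manages to pass through all of b3, b1, and d1: branching out from e3, every path either misses one of them or, having collected them, can no longer reach b2 without re-entering a cell.

no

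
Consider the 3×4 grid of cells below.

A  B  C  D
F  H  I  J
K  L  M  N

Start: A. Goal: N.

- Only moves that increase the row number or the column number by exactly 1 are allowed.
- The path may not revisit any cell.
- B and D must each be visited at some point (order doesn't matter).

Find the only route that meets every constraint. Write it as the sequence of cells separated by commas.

Moves only go right or down, so the column and row indices never decrease.
Route from A: 3× right (reaching D), 2× down (reaching N) — 5 moves in all.
Check: all required cells visited.

A, B, C, D, J, N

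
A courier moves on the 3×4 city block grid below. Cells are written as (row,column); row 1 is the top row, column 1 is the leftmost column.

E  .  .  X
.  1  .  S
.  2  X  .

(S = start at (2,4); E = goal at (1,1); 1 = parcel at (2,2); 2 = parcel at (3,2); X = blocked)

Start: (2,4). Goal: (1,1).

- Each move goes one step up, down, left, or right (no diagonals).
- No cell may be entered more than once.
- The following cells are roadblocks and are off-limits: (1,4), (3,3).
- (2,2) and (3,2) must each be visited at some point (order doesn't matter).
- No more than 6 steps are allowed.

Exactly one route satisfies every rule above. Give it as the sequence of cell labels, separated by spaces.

The budget equals the shortest possible length, so every move has to be on a shortest route through the required cells.
Route from (2,4): 2× left (reaching (2,2)), down to (3,2), left to (3,1), 2× up (reaching (1,1)) — 6 moves in all.
Check: all required cells visited; 6 ≤ 6 moves.

(2,4) (2,3) (2,2) (3,2) (3,1) (2,1) (1,1)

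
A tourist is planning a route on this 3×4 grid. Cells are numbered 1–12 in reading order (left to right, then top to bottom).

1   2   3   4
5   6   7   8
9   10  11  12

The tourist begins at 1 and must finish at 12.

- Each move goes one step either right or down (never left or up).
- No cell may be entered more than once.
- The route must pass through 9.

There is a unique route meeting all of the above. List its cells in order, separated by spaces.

1 5 9 10 11 12

Moves only go right or down, so the column and row indices never decrease.
Route from 1: down 2 to 9, right 3 to 12 — 5 moves in all.
Check: all required cells visited.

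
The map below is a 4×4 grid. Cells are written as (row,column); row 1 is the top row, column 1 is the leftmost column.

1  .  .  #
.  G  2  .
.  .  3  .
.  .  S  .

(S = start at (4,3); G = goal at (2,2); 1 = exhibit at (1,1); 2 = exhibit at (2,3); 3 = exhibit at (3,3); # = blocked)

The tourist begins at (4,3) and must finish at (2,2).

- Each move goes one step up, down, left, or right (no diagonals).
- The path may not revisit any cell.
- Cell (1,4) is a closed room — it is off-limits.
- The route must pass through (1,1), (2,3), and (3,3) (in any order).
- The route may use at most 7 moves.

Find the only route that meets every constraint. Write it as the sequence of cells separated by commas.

(4,3), (3,3), (2,3), (1,3), (1,2), (1,1), (2,1), (2,2)

Any route must reach (1,1), (2,3), and (3,3) and still end at (2,2) within 7 moves, so the order of the required stops is forced.
Route from (4,3): 3× up (reaching (1,3)), 2× left (reaching (1,1)), down to (2,1), right to (2,2) — 7 moves in all.
Check: all required cells visited; 7 ≤ 7 moves.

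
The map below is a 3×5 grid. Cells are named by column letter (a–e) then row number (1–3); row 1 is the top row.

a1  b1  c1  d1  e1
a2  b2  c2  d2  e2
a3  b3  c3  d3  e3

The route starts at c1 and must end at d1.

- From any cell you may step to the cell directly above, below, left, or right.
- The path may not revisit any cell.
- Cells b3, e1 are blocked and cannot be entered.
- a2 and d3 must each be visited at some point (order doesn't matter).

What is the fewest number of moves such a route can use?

Any route passes through a2 and d3 in some order between c1 and d1. Summing Manhattan distances along each leg and taking the cheapest ordering (c1 → a2 → d3 → d1) gives a lower bound of 3 + 4 + 2 = 9 moves.
A route of 9 moves achieves this: c1 → b1 → a1 → a2 → b2 → c2 → c3 → d3 → d2 → d1.
Since 9 matches the lower bound, it is optimal.

9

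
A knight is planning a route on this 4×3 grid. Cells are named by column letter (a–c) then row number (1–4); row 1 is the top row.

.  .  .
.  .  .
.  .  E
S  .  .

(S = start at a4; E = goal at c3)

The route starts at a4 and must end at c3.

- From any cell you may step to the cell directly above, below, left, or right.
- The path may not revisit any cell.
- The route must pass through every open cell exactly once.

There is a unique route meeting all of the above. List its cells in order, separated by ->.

a4 -> a3 -> a2 -> a1 -> b1 -> c1 -> c2 -> b2 -> b3 -> b4 -> c4 -> c3

Need to visit all 12 open cells exactly once, starting at a4 and ending at c3.
Cell c1 has only two open neighbours (c2 and b1), so the path must pass straight through it: one of those is the cell it's entered from and the other is where it exits.
Route from a4: up 3 to a1, right 2 to c1, down 1 to c2, left 1 to b2, down 2 to b4, right 1 to c4, up 1 to c3 — 11 moves in all.
Check: all 12 open cells covered.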